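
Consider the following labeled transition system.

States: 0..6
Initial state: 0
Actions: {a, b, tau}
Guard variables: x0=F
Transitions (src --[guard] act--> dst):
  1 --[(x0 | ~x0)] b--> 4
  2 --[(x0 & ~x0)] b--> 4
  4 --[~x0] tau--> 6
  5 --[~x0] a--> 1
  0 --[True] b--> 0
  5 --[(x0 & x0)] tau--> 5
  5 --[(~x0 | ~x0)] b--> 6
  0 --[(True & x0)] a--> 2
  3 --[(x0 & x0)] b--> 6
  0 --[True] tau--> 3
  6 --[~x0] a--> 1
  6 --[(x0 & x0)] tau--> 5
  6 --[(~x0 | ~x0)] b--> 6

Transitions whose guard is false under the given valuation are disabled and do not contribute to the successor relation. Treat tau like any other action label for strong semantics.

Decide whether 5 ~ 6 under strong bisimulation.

Answer: BISIMILAR

Trace:
Compute ~ classes (split until stable):
  π0 = {{0,1,2,3,4,5,6}}
  π1 = {{0},{1},{2,3},{4},{5,6}}
stable after 2 split(s): 5 block(s)
5∈{5,6}, 6∈{5,6}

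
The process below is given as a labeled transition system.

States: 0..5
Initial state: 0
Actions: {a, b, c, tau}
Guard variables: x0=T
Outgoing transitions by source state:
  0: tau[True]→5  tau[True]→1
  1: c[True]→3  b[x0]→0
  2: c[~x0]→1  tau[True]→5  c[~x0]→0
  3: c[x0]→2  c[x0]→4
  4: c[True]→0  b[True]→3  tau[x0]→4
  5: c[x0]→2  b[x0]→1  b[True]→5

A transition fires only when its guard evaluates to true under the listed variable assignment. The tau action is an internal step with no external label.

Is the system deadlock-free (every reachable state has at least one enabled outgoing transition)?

R = {0,1,2,3,4,5}
  0: tau→1  tau→5  [deg 2]
  1: b→0  c→3  [deg 2]
  2: tau→5  [deg 1]
  3: c→2  c→4  [deg 2]
  4: b→3  c→0  tau→4  [deg 3]
  5: b→1  b→5  c→2  [deg 3]

Answer: DEADLOCK-FREE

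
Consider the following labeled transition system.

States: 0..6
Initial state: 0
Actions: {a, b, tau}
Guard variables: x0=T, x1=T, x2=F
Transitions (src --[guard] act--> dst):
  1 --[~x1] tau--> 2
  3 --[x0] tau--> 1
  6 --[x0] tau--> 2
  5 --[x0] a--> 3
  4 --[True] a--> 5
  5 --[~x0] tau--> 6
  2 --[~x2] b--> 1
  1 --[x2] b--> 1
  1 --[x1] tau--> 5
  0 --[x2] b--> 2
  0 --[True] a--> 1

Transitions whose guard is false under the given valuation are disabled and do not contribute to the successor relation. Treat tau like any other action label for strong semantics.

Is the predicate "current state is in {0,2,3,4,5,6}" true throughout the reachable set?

Answer: INVARIANT VIOLATED at state 1

Analysis:
Allowed set {0,2,3,4,5,6}
R = {0,1,3,5}
  0: ✓
  1: ✗ unsafe
  3: ✓
  5: ✓
witness against invariant: a → 1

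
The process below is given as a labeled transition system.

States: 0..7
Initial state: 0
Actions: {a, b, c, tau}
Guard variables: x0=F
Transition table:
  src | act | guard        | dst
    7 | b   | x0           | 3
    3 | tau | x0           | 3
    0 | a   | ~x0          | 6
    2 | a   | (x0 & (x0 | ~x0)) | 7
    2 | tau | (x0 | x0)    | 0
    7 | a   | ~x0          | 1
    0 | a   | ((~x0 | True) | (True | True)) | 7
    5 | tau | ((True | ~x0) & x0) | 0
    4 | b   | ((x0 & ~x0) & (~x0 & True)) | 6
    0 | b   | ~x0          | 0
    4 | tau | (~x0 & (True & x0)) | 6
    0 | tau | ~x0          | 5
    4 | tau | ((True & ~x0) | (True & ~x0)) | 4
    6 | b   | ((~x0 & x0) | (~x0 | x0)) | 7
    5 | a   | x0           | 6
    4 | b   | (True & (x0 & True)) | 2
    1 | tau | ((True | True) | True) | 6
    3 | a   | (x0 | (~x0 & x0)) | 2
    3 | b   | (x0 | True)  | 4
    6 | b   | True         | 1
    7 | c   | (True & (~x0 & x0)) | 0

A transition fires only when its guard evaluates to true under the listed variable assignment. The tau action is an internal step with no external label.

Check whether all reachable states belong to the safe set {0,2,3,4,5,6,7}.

Answer: INVARIANT VIOLATED at state 1

Working:
Allowed set {0,2,3,4,5,6,7}
Reachable = {0,1,5,6,7}
  0: ok
  1: ✗ unsafe
  5: ok
  6: ok
  7: ok
witness against invariant: a·b → 1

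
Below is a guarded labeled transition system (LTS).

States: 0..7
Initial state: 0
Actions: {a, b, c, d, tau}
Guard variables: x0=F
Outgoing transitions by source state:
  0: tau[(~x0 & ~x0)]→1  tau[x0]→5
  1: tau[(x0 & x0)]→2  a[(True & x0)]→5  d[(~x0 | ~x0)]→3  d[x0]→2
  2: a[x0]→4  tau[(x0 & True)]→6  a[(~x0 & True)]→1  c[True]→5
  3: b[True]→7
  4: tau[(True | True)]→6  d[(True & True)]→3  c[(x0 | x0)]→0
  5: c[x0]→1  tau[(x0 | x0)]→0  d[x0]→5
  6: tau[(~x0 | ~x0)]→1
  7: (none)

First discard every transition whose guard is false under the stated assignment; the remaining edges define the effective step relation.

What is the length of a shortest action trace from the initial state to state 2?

Layered search for 2:
  L0 = {0}
  L1 = {1}
  L2 = {3}
  L3 = {7}
2 never appears.

Answer: UNREACHABLE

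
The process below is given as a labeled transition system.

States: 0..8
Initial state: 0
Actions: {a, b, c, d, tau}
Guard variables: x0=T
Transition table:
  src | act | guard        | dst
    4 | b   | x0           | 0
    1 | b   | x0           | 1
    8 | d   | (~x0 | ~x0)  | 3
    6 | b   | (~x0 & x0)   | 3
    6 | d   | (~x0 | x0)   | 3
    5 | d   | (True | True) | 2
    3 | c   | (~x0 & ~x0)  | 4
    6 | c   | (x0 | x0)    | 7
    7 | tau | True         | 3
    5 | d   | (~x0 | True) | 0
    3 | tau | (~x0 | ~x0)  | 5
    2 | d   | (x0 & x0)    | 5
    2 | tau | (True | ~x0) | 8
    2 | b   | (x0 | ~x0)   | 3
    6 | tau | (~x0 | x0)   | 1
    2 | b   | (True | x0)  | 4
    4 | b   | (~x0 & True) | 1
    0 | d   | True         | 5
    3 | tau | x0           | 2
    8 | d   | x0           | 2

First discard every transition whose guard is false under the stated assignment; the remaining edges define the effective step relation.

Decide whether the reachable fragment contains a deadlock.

R = {0,2,3,4,5,8}
  0: d→5  [deg 1]
  2: b→3  b→4  d→5  tau→8  [deg 4]
  3: tau→2  [deg 1]
  4: b→0  [deg 1]
  5: d→0  d→2  [deg 2]
  8: d→2  [deg 1]

Answer: DEADLOCK-FREE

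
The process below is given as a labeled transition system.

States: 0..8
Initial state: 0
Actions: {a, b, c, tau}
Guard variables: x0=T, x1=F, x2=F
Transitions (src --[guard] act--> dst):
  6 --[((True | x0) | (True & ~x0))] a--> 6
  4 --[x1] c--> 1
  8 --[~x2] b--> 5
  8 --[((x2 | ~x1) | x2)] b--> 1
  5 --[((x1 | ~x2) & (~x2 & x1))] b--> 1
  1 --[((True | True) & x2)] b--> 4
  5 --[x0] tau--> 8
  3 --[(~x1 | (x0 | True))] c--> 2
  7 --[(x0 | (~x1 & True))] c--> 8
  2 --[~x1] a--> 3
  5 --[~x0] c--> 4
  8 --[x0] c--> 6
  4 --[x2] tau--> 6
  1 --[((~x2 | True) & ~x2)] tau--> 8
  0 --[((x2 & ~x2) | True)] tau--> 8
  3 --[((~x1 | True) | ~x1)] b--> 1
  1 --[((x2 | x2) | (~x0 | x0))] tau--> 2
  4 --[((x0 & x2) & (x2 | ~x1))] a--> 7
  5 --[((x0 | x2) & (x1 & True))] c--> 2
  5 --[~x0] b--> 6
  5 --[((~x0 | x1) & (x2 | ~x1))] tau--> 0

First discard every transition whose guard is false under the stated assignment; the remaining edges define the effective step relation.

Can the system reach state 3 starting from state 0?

Answer: REACHABLE

Working:
12 transition(s) survive guard evaluation.
depth 0: {0}
depth 1: {8}  now seen {0,8}
depth 2: {1,5,6}  now seen {0,1,5,6,8}
depth 3: {2}  now seen {0,1,2,5,6,8}
depth 4: {3}  now seen {0,1,2,3,5,6,8}
Reach set: {0,1,2,3,5,6,8}
trace reaching 3: tau·b·tau·a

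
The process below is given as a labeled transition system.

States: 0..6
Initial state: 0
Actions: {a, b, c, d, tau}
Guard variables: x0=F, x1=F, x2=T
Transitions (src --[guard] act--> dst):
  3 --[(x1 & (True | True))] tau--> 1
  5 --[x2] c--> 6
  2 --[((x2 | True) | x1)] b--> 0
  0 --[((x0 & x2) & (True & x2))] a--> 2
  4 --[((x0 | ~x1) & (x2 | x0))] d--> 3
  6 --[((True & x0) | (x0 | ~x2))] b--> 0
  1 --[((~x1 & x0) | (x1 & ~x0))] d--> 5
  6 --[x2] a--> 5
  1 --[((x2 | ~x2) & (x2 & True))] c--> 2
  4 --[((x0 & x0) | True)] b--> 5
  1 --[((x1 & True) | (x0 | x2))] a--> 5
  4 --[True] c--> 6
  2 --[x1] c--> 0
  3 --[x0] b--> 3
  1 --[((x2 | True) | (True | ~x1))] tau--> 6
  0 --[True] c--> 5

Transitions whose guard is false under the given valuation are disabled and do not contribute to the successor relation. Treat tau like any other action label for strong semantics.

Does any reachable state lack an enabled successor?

Answer: DEADLOCK-FREE

Working:
Reach set: {0,5,6}
  0: c→5  [1 exit(s)]
  5: c→6  [1 exit(s)]
  6: a→5  [1 exit(s)]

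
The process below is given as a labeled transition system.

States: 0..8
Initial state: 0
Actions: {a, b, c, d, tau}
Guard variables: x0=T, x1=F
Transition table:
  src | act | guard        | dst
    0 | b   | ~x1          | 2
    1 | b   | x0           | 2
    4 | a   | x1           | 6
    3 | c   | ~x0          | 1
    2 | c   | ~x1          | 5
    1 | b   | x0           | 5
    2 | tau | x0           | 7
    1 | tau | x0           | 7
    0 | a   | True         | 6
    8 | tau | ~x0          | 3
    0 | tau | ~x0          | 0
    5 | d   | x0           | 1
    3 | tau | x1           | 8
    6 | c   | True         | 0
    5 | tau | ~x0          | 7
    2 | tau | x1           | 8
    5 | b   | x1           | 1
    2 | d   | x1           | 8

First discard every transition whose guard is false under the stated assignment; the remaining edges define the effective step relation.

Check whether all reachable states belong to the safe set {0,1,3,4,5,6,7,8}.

Safe = {0,1,3,4,5,6,7,8}
Reach set: {0,1,2,5,6,7}
  0: safe
  1: safe
  2: outside
  5: safe
  6: safe
  7: safe
witness against invariant: b → 2

Answer: INVARIANT VIOLATED at state 2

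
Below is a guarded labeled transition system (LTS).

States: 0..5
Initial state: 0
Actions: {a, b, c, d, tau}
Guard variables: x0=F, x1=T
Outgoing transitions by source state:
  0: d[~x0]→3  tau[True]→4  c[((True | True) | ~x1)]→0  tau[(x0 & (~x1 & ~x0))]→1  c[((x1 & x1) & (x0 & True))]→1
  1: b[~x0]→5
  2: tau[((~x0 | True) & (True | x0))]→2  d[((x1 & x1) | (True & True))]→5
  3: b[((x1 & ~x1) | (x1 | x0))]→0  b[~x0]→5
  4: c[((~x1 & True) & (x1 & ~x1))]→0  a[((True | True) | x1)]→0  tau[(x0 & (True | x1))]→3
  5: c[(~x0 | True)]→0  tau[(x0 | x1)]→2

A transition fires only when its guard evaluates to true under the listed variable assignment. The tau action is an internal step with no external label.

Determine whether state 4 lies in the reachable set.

11 transition(s) survive guard evaluation.
depth 0: {0}
depth 1: {3,4}  total {0,3,4}
depth 2: {5}  total {0,3,4,5}
depth 3: {2}  total {0,2,3,4,5}
Reachable = {0,2,3,4,5}
witness 4: tau

Answer: REACHABLE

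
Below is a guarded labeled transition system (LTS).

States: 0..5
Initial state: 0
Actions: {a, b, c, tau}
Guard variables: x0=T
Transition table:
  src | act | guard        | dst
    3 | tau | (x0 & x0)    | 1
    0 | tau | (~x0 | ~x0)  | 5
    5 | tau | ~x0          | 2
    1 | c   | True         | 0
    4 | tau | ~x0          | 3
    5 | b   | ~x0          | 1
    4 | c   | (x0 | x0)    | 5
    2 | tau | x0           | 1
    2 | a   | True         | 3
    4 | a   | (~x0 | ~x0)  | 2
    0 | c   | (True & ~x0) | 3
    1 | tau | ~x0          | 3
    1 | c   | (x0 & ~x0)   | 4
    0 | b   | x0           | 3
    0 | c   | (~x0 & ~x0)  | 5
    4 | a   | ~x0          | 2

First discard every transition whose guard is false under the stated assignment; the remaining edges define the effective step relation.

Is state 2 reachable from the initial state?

Answer: UNREACHABLE

Trace:
6 transition(s) survive guard evaluation.
L0 = {0}
L1 = {3}  cumulative {0,3}
L2 = {1}  cumulative {0,1,3}
Reach set: {0,1,3}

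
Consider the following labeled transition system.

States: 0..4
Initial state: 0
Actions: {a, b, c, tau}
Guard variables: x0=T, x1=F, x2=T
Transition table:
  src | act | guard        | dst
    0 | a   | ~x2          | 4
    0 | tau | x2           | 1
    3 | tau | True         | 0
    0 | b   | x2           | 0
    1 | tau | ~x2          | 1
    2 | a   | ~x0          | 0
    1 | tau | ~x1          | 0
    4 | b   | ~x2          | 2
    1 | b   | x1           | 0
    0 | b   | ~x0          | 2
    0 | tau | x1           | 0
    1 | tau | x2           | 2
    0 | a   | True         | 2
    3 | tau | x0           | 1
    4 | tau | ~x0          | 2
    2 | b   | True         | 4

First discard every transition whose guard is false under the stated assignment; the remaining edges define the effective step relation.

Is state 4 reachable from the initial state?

8 transition(s) survive guard evaluation.
Layer 0: {0}
Layer 1: {1,2}  now seen {0,1,2}
Layer 2: {4}  now seen {0,1,2,4}
R = {0,1,2,4}
Path to 4: a·b

Answer: REACHABLE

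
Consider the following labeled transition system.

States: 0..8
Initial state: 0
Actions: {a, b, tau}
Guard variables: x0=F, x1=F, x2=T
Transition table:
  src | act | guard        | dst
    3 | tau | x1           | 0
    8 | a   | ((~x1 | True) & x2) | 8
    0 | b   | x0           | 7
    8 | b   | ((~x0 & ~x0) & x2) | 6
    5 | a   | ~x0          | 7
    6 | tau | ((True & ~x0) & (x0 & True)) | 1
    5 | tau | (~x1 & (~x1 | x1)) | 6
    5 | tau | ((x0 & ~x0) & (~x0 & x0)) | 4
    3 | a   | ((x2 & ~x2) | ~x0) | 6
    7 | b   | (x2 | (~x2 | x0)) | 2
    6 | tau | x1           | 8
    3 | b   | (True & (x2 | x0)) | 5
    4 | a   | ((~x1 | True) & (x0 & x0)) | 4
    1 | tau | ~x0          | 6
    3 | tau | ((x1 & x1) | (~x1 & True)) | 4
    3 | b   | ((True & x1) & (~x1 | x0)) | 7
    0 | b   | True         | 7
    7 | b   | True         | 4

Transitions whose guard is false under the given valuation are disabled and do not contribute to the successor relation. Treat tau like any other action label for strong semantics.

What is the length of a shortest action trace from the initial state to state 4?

Breadth-first toward 4:
  Layer 0: {0}
  Layer 1: {7}
  Layer 2: {2,4}
4 enters at depth 2; path b·b

Answer: 2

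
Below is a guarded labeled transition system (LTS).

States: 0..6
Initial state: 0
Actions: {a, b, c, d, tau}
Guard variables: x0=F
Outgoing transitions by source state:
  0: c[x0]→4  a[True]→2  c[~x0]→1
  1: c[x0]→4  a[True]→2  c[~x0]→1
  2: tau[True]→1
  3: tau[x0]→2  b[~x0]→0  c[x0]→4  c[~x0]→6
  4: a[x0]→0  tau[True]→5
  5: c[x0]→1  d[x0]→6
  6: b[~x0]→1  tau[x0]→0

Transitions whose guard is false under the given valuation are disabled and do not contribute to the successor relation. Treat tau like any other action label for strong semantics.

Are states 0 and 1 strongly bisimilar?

Compute ~ classes (split until stable):
  π0 = {{0,1,2,3,4,5,6}}
  π1 = {{0,1},{2,4},{3},{5},{6}}
  π2 = {{0,1},{2},{3},{4},{5},{6}}
Fixed point at round 3; 6 class(es).
class of 0: {0,1}; class of 1: {0,1}

Answer: BISIMILAR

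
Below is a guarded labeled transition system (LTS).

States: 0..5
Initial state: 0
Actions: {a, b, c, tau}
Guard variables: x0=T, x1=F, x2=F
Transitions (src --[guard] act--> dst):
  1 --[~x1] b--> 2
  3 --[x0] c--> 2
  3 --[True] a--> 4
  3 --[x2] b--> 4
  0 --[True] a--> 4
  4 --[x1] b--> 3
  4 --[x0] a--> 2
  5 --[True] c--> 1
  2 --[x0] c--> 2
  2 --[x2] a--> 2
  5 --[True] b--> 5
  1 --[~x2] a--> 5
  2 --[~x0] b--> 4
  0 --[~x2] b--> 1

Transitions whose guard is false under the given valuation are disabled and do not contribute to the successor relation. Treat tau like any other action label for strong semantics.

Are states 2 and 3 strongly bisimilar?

Answer: NOT BISIMILAR

Trace:
Compute ~ classes (split until stable):
  P[0] = {{0,1,2,3,4,5}}
  P[1] = {{0,1},{2},{3},{4},{5}}
  P[2] = {{0},{1},{2},{3},{4},{5}}
Fixed point at round 3; 6 class(es).
class of 2: {2}; class of 3: {3}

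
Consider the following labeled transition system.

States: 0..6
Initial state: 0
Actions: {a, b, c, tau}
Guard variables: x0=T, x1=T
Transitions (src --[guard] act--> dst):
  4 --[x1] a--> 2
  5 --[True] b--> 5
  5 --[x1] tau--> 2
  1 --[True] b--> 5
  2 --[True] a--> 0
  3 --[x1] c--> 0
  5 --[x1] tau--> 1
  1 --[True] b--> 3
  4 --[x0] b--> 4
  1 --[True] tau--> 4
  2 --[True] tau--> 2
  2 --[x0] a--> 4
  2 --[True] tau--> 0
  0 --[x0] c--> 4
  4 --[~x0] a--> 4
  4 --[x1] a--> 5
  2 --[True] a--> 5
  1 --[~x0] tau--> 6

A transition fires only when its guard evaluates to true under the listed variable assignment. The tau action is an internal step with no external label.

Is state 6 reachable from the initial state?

16 transition(s) survive guard evaluation.
depth 0: {0}
depth 1: {4}  now seen {0,4}
depth 2: {2,5}  now seen {0,2,4,5}
depth 3: {1}  now seen {0,1,2,4,5}
depth 4: {3}  now seen {0,1,2,3,4,5}
Reach set: {0,1,2,3,4,5}

Answer: UNREACHABLE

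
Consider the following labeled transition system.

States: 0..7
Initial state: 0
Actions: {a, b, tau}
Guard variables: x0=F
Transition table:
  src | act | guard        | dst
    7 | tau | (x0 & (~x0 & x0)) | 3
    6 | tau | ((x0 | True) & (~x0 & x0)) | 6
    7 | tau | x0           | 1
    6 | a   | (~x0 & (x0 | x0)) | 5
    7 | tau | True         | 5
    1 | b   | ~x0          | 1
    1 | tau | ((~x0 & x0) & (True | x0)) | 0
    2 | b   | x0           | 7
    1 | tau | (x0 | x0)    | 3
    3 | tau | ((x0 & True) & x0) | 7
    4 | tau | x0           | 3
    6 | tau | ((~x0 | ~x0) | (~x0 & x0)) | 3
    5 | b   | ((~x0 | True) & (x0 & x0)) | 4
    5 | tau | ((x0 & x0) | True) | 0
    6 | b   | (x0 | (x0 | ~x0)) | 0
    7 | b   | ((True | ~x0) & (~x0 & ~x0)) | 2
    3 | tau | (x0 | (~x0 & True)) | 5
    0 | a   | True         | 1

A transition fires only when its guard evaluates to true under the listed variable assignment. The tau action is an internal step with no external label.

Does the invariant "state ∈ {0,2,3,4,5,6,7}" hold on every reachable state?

Safe = {0,2,3,4,5,6,7}
Reach set: {0,1}
  0: ✓
  1: outside
reach 1 via a — violates

Answer: INVARIANT VIOLATED at state 1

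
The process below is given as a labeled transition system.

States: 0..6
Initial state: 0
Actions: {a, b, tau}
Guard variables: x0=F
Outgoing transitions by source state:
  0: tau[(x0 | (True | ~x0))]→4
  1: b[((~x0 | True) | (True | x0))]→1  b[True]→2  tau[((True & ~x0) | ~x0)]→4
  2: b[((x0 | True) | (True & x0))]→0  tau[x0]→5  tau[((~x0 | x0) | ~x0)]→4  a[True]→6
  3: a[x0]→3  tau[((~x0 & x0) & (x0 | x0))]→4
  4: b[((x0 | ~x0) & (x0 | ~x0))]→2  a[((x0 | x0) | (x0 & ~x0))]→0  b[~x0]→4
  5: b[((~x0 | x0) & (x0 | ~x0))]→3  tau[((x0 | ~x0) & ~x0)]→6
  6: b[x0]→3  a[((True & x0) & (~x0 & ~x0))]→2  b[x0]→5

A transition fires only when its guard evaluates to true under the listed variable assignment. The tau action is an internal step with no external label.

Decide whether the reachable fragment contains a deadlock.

Answer: DEADLOCK at state 6

Trace:
Reachable = {0,2,4,6}
  0: tau→4  [1 out]
  2: a→6  b→0  tau→4  [3 out]
  4: b→2  b→4  [2 out]
  6: ∅  [no exit]
Path to 6: tau·b·a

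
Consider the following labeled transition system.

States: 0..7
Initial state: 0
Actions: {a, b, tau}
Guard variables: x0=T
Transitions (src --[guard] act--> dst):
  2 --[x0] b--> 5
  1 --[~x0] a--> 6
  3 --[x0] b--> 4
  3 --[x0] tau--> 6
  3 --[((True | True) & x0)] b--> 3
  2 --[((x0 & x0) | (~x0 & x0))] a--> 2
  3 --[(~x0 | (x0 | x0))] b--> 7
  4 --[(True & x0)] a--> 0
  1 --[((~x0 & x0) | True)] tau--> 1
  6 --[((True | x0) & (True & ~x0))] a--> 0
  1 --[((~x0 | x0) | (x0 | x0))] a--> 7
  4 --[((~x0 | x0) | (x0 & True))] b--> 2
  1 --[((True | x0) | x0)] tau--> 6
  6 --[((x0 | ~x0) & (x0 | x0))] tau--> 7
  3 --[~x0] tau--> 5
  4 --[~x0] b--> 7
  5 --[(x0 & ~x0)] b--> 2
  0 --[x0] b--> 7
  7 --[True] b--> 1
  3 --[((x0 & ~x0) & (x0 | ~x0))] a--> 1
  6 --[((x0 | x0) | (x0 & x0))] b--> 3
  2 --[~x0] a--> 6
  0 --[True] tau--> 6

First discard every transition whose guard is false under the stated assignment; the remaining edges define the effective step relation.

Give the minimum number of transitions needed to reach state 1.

Answer: 2

Working:
BFS to 1:
  Layer 0: {0}
  Layer 1: {6,7}
  Layer 2: {1,3}
first hit 1 at d=2 via b·b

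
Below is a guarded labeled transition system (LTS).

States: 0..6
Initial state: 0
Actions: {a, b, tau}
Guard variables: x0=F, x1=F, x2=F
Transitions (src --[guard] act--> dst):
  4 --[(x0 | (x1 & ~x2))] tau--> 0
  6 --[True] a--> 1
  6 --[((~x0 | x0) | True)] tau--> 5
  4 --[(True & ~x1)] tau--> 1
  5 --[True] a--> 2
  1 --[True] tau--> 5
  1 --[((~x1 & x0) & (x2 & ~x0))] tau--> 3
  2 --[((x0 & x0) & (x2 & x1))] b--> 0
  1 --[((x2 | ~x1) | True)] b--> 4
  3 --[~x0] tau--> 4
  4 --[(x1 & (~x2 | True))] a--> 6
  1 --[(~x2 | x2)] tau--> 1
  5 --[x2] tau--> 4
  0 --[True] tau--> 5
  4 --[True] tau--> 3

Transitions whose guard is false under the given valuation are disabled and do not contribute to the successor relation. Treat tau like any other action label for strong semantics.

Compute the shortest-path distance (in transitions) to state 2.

BFS to 2:
  depth 0: {0}
  depth 1: {5}
  depth 2: {2}
2 enters at depth 2; path tau·a

Answer: 2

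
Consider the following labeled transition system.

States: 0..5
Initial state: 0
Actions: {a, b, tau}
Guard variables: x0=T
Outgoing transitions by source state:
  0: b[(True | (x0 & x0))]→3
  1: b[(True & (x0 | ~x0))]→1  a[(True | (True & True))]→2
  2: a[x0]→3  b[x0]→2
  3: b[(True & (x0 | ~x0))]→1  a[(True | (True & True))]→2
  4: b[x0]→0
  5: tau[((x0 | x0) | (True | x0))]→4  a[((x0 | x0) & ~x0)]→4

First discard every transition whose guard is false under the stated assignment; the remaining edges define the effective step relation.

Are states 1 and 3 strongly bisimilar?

Compute ~ classes (split until stable):
  round 0: {{0,1,2,3,4,5}}
  round 1: {{0,4},{1,2,3},{5}}
  round 2: {{0},{1,2,3},{4},{5}}
4 equivalence class(es) (converged in 3)
[1]={1,2,3}  [3]={1,2,3}

Answer: BISIMILAR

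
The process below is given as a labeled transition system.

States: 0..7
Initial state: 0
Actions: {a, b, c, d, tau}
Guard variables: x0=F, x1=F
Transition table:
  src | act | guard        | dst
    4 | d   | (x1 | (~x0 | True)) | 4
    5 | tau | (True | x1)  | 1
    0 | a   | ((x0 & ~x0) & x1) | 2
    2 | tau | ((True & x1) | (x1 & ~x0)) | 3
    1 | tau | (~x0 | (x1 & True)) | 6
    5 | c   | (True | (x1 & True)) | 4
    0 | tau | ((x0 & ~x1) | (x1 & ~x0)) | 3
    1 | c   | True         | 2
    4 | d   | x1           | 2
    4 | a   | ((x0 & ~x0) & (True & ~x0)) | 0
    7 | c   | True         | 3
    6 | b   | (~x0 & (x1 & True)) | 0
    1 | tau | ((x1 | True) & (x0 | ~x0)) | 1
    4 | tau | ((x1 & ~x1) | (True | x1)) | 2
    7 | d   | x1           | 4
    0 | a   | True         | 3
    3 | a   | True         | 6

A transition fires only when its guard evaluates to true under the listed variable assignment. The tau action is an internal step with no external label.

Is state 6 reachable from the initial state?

Answer: REACHABLE

Analysis:
After dropping false guards: 10 live edges.
Layer 0: {0}
Layer 1: {3}  total {0,3}
Layer 2: {6}  total {0,3,6}
Reachable = {0,3,6}
Path to 6: a·a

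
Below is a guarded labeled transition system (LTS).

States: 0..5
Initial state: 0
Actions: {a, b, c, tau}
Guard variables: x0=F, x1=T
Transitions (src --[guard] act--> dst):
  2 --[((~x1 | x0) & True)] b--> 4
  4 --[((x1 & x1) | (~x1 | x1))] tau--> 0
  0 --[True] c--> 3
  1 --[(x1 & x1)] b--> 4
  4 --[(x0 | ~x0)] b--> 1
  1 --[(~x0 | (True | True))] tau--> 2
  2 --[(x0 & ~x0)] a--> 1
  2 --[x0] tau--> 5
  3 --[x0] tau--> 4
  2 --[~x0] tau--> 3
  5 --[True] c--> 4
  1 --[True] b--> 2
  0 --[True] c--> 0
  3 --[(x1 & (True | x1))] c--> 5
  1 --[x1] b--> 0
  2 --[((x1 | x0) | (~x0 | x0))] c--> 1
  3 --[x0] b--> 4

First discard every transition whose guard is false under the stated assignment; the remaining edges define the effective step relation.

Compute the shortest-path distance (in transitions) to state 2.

Answer: 5

Analysis:
Breadth-first toward 2:
  L0 = {0}
  L1 = {3}
  L2 = {5}
  L3 = {4}
  L4 = {1}
  L5 = {2}
2 enters at depth 5; path c·c·c·b·b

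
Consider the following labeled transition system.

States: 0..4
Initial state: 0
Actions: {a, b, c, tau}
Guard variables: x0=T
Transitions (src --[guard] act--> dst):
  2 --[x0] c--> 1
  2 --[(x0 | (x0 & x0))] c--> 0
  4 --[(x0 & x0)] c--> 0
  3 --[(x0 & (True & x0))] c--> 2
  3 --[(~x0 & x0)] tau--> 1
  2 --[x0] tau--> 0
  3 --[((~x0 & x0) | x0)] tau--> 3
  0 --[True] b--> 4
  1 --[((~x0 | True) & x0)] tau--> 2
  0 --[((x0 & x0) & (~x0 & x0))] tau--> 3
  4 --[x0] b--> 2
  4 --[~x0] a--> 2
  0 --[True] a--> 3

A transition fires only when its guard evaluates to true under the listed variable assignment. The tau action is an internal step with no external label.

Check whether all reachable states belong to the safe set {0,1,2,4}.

Answer: INVARIANT VIOLATED at state 3

Working:
Inv-set: {0,1,2,4}
Reachable = {0,1,2,3,4}
  0: ok
  1: ok
  2: ok
  3: outside
  4: ok
reach 3 via a — violates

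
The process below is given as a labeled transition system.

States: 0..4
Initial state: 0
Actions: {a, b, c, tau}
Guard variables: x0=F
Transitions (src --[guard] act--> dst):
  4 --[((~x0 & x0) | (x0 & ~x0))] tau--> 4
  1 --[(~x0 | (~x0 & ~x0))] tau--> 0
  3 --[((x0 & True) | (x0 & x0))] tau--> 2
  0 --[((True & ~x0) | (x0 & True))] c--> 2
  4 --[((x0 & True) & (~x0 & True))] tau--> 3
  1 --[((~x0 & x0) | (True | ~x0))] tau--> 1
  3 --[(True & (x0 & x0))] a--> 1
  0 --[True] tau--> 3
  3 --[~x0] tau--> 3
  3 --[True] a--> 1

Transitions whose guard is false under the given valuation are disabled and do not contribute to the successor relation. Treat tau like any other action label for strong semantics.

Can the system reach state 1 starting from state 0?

Answer: REACHABLE

Analysis:
6 transition(s) survive guard evaluation.
depth 0: {0}
depth 1: {2,3}  now seen {0,2,3}
depth 2: {1}  now seen {0,1,2,3}
Reachable = {0,1,2,3}
trace reaching 1: tau·a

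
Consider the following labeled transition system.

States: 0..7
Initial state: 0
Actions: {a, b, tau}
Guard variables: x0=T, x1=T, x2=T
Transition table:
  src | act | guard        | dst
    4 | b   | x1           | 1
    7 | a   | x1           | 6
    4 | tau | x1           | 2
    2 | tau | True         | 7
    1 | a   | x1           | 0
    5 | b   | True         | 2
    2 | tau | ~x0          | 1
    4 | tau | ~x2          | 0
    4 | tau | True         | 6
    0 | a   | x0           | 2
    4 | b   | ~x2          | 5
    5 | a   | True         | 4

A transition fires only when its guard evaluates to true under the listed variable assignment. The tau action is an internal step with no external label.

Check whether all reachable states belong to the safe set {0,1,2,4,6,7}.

Answer: INVARIANT HOLDS

Analysis:
Allowed set {0,1,2,4,6,7}
R = {0,2,6,7}
  0: ok
  2: ok
  6: ok
  7: ok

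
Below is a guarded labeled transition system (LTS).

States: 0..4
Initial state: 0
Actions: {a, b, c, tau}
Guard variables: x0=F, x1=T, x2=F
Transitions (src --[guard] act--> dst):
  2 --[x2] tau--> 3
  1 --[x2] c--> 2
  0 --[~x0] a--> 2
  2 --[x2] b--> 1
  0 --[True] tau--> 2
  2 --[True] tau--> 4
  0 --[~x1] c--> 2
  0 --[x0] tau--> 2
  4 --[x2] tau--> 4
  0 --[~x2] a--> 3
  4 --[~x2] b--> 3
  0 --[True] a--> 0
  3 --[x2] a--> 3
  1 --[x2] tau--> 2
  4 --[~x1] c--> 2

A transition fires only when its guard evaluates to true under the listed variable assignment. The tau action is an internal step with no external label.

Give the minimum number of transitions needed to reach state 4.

Answer: 2

Analysis:
BFS to 4:
  Layer 0: {0}
  Layer 1: {2,3}
  Layer 2: {4}
4 enters at depth 2; path a·tau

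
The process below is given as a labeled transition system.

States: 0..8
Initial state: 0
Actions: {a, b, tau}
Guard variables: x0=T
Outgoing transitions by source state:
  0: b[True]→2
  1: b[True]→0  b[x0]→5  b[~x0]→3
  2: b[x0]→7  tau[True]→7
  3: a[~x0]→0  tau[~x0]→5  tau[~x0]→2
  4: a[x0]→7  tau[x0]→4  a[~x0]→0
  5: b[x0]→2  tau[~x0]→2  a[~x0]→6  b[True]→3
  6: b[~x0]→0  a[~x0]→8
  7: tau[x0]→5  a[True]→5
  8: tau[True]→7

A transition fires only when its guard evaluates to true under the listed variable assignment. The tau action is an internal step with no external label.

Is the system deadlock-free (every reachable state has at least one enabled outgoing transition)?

Answer: DEADLOCK at state 3

Analysis:
Reachable = {0,2,3,5,7}
  0: b→2  [1 exit(s)]
  2: b→7  tau→7  [2 exit(s)]
  3: ∅  [deadlock]
  5: b→2  b→3  [2 exit(s)]
  7: a→5  tau→5  [2 exit(s)]
Path to 3: b·b·tau·b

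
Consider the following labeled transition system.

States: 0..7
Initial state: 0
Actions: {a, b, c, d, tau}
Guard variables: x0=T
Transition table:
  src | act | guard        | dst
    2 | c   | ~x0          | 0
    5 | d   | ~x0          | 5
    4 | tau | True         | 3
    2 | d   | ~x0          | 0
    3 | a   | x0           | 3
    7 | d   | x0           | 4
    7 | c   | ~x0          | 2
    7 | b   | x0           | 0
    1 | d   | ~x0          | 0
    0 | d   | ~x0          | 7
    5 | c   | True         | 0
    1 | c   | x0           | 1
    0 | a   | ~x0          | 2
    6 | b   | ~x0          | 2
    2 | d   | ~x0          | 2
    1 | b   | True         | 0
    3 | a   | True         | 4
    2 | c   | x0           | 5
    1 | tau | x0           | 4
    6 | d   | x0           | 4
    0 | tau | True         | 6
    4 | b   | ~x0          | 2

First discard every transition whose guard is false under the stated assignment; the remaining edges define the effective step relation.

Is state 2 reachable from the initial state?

After dropping false guards: 12 live edges.
Layer 0: {0}
Layer 1: {6}  cumulative {0,6}
Layer 2: {4}  cumulative {0,4,6}
Layer 3: {3}  cumulative {0,3,4,6}
Reachable = {0,3,4,6}

Answer: UNREACHABLE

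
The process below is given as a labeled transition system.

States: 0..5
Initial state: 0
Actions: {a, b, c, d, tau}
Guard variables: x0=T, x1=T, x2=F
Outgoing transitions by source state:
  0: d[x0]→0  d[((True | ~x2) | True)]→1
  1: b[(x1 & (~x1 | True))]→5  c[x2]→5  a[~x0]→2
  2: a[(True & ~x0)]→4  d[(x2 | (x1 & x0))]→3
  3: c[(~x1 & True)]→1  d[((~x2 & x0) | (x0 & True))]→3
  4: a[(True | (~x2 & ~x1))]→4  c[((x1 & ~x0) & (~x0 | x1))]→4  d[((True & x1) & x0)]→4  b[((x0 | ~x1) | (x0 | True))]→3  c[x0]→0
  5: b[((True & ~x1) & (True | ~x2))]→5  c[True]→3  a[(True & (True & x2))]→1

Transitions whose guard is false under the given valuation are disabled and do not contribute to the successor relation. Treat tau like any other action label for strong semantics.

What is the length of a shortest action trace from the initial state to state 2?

Layered search for 2:
  L0 = {0}
  L1 = {1}
  L2 = {5}
  L3 = {3}
2 never appears.

Answer: UNREACHABLE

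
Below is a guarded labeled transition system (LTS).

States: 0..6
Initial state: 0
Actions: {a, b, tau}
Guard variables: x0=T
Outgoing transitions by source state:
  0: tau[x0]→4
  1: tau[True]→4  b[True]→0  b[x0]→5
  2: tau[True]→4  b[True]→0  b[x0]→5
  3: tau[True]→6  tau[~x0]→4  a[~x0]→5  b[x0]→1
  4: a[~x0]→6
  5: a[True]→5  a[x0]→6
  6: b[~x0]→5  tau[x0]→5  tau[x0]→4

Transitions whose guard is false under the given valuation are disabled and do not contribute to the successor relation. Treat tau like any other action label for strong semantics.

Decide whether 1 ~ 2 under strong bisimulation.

Answer: BISIMILAR

Trace:
Bisimulation quotient by refinement:
  P[0] = {{0,1,2,3,4,5,6}}
  P[1] = {{0,6},{1,2,3},{4},{5}}
  P[2] = {{0},{1,2},{3},{4},{5},{6}}
Fixed point at round 3; 6 class(es).
1∈{1,2}, 2∈{1,2}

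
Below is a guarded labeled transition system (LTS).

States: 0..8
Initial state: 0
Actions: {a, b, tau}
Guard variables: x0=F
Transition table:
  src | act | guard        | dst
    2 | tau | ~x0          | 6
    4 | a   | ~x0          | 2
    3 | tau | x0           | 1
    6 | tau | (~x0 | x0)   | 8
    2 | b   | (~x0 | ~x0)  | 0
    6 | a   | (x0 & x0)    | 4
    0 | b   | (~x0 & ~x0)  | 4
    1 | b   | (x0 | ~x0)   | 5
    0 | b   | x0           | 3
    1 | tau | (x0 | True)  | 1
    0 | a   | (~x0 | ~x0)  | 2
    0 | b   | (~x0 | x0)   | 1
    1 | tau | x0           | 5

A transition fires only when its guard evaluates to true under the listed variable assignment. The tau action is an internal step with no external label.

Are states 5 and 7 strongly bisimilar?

Answer: BISIMILAR

Trace:
Refine partition for ~:
  P[0] = {{0,1,2,3,4,5,6,7,8}}
  P[1] = {{0},{1,2},{3,5,7,8},{4},{6}}
  P[2] = {{0},{1},{2},{3,5,7,8},{4},{6}}
6 equivalence class(es) (converged in 3)
5∈{3,5,7,8}, 7∈{3,5,7,8}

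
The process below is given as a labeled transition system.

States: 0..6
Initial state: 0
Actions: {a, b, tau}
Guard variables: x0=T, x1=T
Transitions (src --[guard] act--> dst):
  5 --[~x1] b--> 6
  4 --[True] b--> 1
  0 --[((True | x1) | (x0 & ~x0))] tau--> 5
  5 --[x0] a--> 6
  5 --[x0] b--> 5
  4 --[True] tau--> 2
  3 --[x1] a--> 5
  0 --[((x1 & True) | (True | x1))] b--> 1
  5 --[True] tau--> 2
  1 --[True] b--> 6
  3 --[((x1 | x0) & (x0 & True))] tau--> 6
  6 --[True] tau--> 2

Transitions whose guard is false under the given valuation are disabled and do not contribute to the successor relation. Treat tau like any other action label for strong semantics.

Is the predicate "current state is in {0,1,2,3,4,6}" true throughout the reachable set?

Answer: INVARIANT VIOLATED at state 5

Working:
Inv-set: {0,1,2,3,4,6}
Reach set: {0,1,2,5,6}
  0: ok
  1: ok
  2: ok
  5: VIOLATES
  6: ok
witness against invariant: tau → 5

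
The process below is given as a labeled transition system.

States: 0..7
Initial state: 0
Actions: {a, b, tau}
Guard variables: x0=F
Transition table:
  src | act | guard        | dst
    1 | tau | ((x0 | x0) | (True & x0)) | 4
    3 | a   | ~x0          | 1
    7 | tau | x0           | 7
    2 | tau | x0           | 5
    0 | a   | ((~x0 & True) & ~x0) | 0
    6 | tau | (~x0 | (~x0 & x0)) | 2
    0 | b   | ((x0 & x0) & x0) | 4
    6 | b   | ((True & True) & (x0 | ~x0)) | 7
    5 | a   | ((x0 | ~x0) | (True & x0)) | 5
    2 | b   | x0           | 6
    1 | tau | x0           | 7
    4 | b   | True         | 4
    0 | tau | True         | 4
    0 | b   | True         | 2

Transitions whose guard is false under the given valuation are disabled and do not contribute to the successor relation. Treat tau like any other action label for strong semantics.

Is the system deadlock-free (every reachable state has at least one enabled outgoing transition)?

Reach set: {0,2,4}
  0: a→0  b→2  tau→4  [3 exit(s)]
  2: ∅  [no exit]
  4: b→4  [1 exit(s)]
witness 2: b

Answer: DEADLOCK at state 2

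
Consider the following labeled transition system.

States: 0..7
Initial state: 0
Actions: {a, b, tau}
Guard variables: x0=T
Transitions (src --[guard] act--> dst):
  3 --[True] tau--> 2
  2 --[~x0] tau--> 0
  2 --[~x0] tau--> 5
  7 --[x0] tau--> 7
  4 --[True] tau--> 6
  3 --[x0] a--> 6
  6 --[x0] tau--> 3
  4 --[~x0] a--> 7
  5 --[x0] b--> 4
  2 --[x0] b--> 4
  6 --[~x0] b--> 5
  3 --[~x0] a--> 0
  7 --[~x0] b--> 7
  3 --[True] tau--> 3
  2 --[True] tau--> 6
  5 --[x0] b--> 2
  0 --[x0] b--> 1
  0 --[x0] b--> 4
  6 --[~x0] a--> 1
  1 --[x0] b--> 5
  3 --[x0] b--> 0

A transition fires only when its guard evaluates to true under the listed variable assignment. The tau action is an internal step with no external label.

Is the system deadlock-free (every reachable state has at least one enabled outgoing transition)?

Answer: DEADLOCK-FREE

Working:
R = {0,1,2,3,4,5,6}
  0: b→1  b→4  [2 exit(s)]
  1: b→5  [1 exit(s)]
  2: b→4  tau→6  [2 exit(s)]
  3: a→6  b→0  tau→2  tau→3  [4 exit(s)]
  4: tau→6  [1 exit(s)]
  5: b→2  b→4  [2 exit(s)]
  6: tau→3  [1 exit(s)]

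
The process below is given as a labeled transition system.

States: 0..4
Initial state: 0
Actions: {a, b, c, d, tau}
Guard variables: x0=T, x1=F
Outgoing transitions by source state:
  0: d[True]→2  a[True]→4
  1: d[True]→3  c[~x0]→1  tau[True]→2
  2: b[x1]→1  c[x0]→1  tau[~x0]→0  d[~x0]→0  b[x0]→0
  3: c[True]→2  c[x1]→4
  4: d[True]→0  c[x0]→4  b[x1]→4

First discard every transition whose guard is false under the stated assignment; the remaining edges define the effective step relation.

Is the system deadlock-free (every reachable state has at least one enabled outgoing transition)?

Reach set: {0,1,2,3,4}
  0: a→4  d→2  [deg 2]
  1: d→3  tau→2  [deg 2]
  2: b→0  c→1  [deg 2]
  3: c→2  [deg 1]
  4: c→4  d→0  [deg 2]

Answer: DEADLOCK-FREE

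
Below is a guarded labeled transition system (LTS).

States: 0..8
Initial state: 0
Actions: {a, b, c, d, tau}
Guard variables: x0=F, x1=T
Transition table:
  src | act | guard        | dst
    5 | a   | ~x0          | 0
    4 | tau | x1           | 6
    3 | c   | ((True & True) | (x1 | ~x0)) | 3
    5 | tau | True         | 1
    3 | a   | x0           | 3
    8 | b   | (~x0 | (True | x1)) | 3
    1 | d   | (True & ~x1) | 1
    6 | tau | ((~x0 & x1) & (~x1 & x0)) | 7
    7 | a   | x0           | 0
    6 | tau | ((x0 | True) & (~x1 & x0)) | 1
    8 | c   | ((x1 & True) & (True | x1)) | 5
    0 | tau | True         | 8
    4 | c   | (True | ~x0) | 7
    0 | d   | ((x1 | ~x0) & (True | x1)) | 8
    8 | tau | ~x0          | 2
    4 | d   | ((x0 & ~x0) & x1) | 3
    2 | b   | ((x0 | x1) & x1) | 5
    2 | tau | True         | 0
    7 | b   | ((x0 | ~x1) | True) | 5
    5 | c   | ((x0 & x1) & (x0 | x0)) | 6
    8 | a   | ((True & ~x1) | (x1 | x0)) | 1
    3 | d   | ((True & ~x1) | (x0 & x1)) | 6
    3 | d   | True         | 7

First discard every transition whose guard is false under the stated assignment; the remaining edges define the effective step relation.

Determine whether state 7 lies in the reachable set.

Answer: REACHABLE

Analysis:
Guard filter leaves 15 enabled edge(s).
L0 = {0}
L1 = {8}  cumulative {0,8}
L2 = {1,2,3,5}  cumulative {0,1,2,3,5,8}
L3 = {7}  cumulative {0,1,2,3,5,7,8}
R = {0,1,2,3,5,7,8}
witness 7: tau·b·d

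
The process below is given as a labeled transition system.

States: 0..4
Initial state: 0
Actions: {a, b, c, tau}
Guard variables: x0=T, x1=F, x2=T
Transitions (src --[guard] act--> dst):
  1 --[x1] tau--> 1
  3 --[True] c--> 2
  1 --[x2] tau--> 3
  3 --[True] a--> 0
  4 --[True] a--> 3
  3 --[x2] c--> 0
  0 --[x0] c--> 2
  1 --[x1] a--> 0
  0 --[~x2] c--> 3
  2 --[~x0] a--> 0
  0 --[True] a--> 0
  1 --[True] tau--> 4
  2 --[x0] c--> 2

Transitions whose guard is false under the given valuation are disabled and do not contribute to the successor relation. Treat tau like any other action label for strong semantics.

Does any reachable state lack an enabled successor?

Answer: DEADLOCK-FREE

Trace:
Reach set: {0,2}
  0: a→0  c→2  [deg 2]
  2: c→2  [deg 1]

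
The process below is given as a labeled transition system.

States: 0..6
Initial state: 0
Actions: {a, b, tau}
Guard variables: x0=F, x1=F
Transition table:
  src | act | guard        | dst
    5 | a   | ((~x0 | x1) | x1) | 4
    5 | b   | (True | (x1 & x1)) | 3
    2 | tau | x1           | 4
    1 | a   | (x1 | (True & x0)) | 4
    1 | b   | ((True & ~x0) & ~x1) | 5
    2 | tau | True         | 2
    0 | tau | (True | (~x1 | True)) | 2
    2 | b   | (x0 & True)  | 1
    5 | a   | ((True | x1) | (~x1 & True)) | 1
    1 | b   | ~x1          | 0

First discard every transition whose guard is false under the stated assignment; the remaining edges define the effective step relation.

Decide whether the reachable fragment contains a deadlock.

Reachable = {0,2}
  0: tau→2  [deg 1]
  2: tau→2  [deg 1]

Answer: DEADLOCK-FREE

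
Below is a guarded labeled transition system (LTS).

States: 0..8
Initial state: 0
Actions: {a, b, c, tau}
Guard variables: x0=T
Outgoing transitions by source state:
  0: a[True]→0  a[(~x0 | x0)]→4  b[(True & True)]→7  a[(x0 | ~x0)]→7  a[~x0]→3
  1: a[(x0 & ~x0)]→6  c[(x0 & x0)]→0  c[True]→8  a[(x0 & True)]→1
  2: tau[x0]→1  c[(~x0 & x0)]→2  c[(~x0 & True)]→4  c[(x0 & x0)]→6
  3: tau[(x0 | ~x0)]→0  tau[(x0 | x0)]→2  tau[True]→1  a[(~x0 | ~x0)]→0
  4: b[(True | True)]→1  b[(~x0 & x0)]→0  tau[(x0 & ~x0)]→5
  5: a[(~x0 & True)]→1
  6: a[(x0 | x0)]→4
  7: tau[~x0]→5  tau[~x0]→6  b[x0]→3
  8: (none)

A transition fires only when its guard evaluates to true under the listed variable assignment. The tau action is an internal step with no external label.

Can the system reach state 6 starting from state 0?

After dropping false guards: 15 live edges.
depth 0: {0}
depth 1: {4,7}  now seen {0,4,7}
depth 2: {1,3}  now seen {0,1,3,4,7}
depth 3: {2,8}  now seen {0,1,2,3,4,7,8}
depth 4: {6}  now seen {0,1,2,3,4,6,7,8}
Reachable = {0,1,2,3,4,6,7,8}
witness 6: a·b·tau·c

Answer: REACHABLE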